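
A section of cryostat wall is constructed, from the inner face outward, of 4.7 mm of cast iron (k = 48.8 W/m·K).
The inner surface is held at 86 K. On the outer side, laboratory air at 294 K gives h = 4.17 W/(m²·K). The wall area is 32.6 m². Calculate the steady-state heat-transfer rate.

Series thermal resistances:
R_cast iron = L/(kA) = 0.0047/(48.8×32.6) = 2.954×10^-6 K/W
R_outer film = 1/(h_o·A) = 1/(4.17×32.6) = 0.007356 K/W
R_total = 0.007359 K/W
Q = ΔT / R_total = 208 / 0.007359

Q ≈ 28300 W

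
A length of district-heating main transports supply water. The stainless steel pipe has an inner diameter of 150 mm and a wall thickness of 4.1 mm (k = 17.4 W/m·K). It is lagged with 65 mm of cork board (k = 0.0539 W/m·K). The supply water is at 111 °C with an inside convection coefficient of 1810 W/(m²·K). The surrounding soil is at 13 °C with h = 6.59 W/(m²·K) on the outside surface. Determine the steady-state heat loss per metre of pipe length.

q′ ≈ 50.5 W/m

Treating each annulus and film as a series resistance:
R_inner film = 1/(h_i·2πr₁L) = 1/(1810×2π×0.075×1) = 0.001172 K/W
R_stainless steel pipe wall = ln(79.1/75)/(2π×17.4×1) = 4.868×10^-4 K/W
R_cork board = ln(144.1/79.1)/(2π×0.0539×1) = 1.771 K/W
R_outer film = 1/(h_o·2πr_oL) = 1/(6.59×2π×0.1441×1) = 0.1676 K/W
R_total = 1.94 K/W
Q = ΔT/R_total = 98/1.94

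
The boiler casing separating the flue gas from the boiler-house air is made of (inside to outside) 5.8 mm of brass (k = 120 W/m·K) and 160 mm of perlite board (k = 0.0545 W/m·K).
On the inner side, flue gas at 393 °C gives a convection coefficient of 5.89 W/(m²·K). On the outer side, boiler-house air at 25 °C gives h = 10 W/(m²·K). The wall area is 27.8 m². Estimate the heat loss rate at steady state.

Q ≈ 3190 W

Series thermal resistances:
R_inner film = 1/(h_i·A) = 1/(5.89×27.8) = 0.006107 K/W
R_brass = L/(kA) = 0.0058/(120×27.8) = 1.739×10^-6 K/W
R_perlite board = L/(kA) = 0.16/(0.0545×27.8) = 0.1056 K/W
R_outer film = 1/(h_o·A) = 1/(10×27.8) = 0.003597 K/W
R_total = 0.1153 K/W
Q = ΔT / R_total = 368 / 0.1153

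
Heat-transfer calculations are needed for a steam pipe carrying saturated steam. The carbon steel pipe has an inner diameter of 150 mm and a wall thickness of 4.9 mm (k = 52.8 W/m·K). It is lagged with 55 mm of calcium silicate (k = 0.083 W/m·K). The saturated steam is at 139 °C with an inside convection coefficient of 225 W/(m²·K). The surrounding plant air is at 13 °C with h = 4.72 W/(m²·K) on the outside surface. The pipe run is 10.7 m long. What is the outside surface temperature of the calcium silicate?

T ≈ 37.9 °C

Radial resistances (cylindrical: R_cond = ln(r_o/r_i)/(2πkL), R_conv = 1/(h·2πrL)):
R_inner film = 1/(h_i·2πr₁L) = 1/(225×2π×0.075×10.7) = 8.814×10^-4 K/W
R_carbon steel pipe wall = ln(79.9/75)/(2π×52.8×10.7) = 1.783×10^-5 K/W
R_calcium silicate = ln(134.9/79.9)/(2π×0.083×10.7) = 0.09386 K/W
R_outer film = 1/(h_o·2πr_oL) = 1/(4.72×2π×0.1349×10.7) = 0.02336 K/W
R_total = 0.1181 K/W
Q = ΔT/R_total = 126/0.1181
Q = 1070 W
T_interface = T_inner − Q·ΣR(inner→interface) = 139 − 1070×0.09476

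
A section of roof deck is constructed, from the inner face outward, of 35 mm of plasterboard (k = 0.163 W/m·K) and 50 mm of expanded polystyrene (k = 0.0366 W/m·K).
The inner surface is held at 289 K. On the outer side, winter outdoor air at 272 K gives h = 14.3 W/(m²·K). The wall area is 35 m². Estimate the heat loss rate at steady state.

Q ≈ 360 W

Thermal resistances in series:
R_plasterboard = L/(kA) = 0.035/(0.163×35) = 0.006135 K/W
R_expanded polystyrene = L/(kA) = 0.05/(0.0366×35) = 0.03903 K/W
R_outer film = 1/(h_o·A) = 1/(14.3×35) = 0.001998 K/W
R_total = 0.04716 K/W
Q = ΔT / R_total = 17 / 0.04716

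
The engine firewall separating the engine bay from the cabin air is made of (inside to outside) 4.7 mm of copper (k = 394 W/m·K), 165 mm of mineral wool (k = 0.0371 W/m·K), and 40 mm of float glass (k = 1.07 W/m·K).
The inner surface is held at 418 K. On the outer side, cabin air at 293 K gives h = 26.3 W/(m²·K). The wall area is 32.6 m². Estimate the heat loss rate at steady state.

Model the wall as resistances in series:
R_copper = L/(kA) = 0.0047/(394×32.6) = 3.659×10^-7 K/W
R_mineral wool = L/(kA) = 0.165/(0.0371×32.6) = 0.1364 K/W
R_float glass = L/(kA) = 0.04/(1.07×32.6) = 0.001147 K/W
R_outer film = 1/(h_o·A) = 1/(26.3×32.6) = 0.001166 K/W
R_total = 0.1387 K/W
Q = ΔT / R_total = 125 / 0.1387

Q ≈ 901 W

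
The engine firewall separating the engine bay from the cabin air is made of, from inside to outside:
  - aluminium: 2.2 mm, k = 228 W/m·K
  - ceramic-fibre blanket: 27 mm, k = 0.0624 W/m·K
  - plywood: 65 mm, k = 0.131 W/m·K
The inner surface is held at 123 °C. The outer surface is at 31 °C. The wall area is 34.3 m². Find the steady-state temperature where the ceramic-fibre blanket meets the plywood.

T ≈ 80.1 °C

Model the wall as resistances in series:
R_aluminium = L/(kA) = 0.0022/(228×34.3) = 2.813×10^-7 K/W
R_ceramic-fibre blanket = L/(kA) = 0.027/(0.0624×34.3) = 0.01261 K/W
R_plywood = L/(kA) = 0.065/(0.131×34.3) = 0.01447 K/W
R_total = 0.02708 K/W;  Q = ΔT/R_total = 92/0.02708 = 3397 W
T_interface = T_inner − Q·ΣR(inner→interface) = 123 − 3400×0.01262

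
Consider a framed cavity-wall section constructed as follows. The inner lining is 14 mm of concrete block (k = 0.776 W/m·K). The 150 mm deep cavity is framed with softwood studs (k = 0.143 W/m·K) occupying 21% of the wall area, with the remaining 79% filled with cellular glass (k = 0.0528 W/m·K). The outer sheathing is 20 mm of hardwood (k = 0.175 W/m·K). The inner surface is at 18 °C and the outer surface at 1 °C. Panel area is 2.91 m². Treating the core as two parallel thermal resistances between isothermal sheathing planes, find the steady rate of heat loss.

Sheathing layers in series; stud and cavity paths in parallel between them.
R_inner = 0.014/(0.776×2.91) = 0.0062 K/W
R_stud  = 0.15/(0.143×0.21×2.91) = 1.716 K/W
R_cav   = 0.15/(0.0528×0.79×2.91) = 1.236 K/W
1/R_core = 1/R_stud + 1/R_cav → R_core = 0.7185 K/W
R_outer = 0.02/(0.175×2.91) = 0.03927 K/W
R_total = 0.764 K/W
Q = ΔT/R_total = 17/0.764

Q ≈ 22.3 W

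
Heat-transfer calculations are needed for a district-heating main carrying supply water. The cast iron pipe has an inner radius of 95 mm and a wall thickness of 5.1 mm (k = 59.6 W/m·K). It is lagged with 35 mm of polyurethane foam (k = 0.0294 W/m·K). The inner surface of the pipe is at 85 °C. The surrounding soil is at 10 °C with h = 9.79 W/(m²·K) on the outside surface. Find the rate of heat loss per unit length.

q′ ≈ 43 W/m

Per-layer cylindrical resistances, series-summed:
R_cast iron pipe wall = ln(100.1/95)/(2π×59.6×1) = 1.396×10^-4 K/W
R_polyurethane foam = ln(135.1/100.1)/(2π×0.0294×1) = 1.623 K/W
R_outer film = 1/(h_o·2πr_oL) = 1/(9.79×2π×0.1351×1) = 0.1203 K/W
R_total = 1.744 K/W
Q = ΔT/R_total = 75/1.744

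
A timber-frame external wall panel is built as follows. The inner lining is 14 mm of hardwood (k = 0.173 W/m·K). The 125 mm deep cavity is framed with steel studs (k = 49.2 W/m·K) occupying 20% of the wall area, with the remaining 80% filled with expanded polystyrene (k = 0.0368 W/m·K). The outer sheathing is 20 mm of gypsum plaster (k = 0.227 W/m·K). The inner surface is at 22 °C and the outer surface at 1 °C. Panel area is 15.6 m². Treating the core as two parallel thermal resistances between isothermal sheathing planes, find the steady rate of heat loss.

Q ≈ 1800 W

Sheathing layers in series; stud and cavity paths in parallel between them.
R_inner = 0.014/(0.173×15.6) = 0.005187 K/W
R_stud  = 0.125/(49.2×0.2×15.6) = 8.143×10^-4 K/W
R_cav   = 0.125/(0.0368×0.8×15.6) = 0.2722 K/W
1/R_core = 1/R_stud + 1/R_cav → R_core = 8.119×10^-4 K/W
R_outer = 0.02/(0.227×15.6) = 0.005648 K/W
R_total = 0.01165 K/W
Q = ΔT/R_total = 21/0.01165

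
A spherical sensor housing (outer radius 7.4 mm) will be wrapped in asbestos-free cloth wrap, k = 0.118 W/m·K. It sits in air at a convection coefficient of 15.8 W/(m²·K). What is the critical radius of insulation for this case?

For a sphere r_cr = 2k/h = 2×0.118/15.8
r_cr = 14.9 mm; since the bare radius (7.4 mm) is below r_cr, adding a thin layer of insulation will *increase* heat loss.

r_cr ≈ 14.9 mm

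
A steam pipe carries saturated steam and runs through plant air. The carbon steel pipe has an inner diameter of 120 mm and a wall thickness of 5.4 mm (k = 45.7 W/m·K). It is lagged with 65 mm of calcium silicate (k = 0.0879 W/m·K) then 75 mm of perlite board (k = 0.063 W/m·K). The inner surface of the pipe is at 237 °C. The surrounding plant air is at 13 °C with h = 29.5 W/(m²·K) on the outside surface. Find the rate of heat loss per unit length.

q′ ≈ 92.4 W/m

Radial resistances (cylindrical: R_cond = ln(r_o/r_i)/(2πkL), R_conv = 1/(h·2πrL)):
R_carbon steel pipe wall = ln(65.4/60)/(2π×45.7×1) = 3.001×10^-4 K/W
R_calcium silicate = ln(130.4/65.4)/(2π×0.0879×1) = 1.249 K/W
R_perlite board = ln(205.4/130.4)/(2π×0.063×1) = 1.148 K/W
R_outer film = 1/(h_o·2πr_oL) = 1/(29.5×2π×0.2054×1) = 0.02627 K/W
R_total = 2.424 K/W
Q = ΔT/R_total = 224/2.424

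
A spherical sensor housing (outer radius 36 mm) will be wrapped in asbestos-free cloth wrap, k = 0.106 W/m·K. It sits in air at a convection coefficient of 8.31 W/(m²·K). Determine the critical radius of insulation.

r_cr ≈ 25.5 mm

For a sphere r_cr = 2k/h = 2×0.106/8.31
r_cr = 25.5 mm; since the bare radius (36 mm) is above r_cr, any added insulation will reduce heat loss.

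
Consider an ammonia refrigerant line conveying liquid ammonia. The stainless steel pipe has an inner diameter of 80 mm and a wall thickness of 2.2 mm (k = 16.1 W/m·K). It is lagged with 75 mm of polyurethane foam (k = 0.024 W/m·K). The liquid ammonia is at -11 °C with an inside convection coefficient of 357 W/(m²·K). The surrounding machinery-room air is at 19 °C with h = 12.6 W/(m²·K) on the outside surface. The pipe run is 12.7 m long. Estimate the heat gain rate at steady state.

Radial resistances (cylindrical: R_cond = ln(r_o/r_i)/(2πkL), R_conv = 1/(h·2πrL)):
R_inner film = 1/(h_i·2πr₁L) = 1/(357×2π×0.04×12.7) = 8.776×10^-4 K/W
R_stainless steel pipe wall = ln(42.2/40)/(2π×16.1×12.7) = 4.167×10^-5 K/W
R_polyurethane foam = ln(117.2/42.2)/(2π×0.024×12.7) = 0.5334 K/W
R_outer film = 1/(h_o·2πr_oL) = 1/(12.6×2π×0.1172×12.7) = 0.008486 K/W
R_total = 0.5428 K/W
Q = ΔT/R_total = 30/0.5428

Q ≈ 55.3 W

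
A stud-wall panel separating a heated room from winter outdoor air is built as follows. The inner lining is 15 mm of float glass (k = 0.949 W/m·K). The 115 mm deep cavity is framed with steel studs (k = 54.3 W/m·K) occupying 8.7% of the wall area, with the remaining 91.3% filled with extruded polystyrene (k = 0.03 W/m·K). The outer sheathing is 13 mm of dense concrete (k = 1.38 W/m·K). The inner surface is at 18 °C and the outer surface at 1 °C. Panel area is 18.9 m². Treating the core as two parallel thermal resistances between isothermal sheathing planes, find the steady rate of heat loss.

Q ≈ 6500 W

Sheathing layers in series; stud and cavity paths in parallel between them.
R_inner = 0.015/(0.949×18.9) = 8.363×10^-4 K/W
R_stud  = 0.115/(54.3×0.087×18.9) = 0.001288 K/W
R_cav   = 0.115/(0.03×0.913×18.9) = 0.2221 K/W
1/R_core = 1/R_stud + 1/R_cav → R_core = 0.001281 K/W
R_outer = 0.013/(1.38×18.9) = 4.984×10^-4 K/W
R_total = 0.002615 K/W
Q = ΔT/R_total = 17/0.002615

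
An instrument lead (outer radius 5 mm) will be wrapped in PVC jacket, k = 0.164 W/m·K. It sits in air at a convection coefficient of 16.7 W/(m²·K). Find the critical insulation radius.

r_cr ≈ 9.82 mm

For a cylinder r_cr = k/h = 0.164/16.7
r_cr = 9.82 mm; since the bare radius (5 mm) is below r_cr, adding a thin layer of insulation will *increase* heat loss.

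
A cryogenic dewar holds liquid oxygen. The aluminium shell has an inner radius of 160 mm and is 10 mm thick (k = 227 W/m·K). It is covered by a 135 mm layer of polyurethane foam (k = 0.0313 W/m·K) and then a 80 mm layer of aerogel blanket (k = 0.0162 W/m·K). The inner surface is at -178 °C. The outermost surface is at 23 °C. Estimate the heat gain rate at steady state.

Q ≈ 20.2 W

Each spherical layer contributes R = (1/r_i − 1/r_o)/(4πk):
R_aluminium shell = (1/0.16 − 1/0.17)/(4π×227) = 1.289×10^-4 K/W
R_polyurethane foam = (1/0.17 − 1/0.305)/(4π×0.0313) = 6.62 K/W
R_aerogel blanket = (1/0.305 − 1/0.385)/(4π×0.0162) = 3.347 K/W
R_total = 9.966 K/W
Q = ΔT/R_total = 201/9.966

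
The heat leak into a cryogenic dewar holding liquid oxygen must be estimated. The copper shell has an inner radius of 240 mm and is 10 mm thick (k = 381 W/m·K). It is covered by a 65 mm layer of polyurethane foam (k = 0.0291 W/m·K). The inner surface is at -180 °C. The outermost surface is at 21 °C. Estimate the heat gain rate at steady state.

Q ≈ 89 W

Each spherical layer contributes R = (1/r_i − 1/r_o)/(4πk):
R_copper shell = (1/0.24 − 1/0.25)/(4π×381) = 3.481×10^-5 K/W
R_polyurethane foam = (1/0.25 − 1/0.315)/(4π×0.0291) = 2.257 K/W
R_total = 2.257 K/W
Q = ΔT/R_total = 201/2.257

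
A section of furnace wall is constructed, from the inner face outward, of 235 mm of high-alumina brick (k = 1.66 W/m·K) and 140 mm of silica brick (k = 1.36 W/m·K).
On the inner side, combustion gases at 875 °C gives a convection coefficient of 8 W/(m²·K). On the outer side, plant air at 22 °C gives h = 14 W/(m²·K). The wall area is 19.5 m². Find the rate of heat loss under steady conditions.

Q ≈ 37700 W

Treating each layer as a thermal resistance in series:
R_inner film = 1/(h_i·A) = 1/(8×19.5) = 0.00641 K/W
R_high-alumina brick = L/(kA) = 0.235/(1.66×19.5) = 0.00726 K/W
R_silica brick = L/(kA) = 0.14/(1.36×19.5) = 0.005279 K/W
R_outer film = 1/(h_o·A) = 1/(14×19.5) = 0.003663 K/W
R_total = 0.02261 K/W
Q = ΔT / R_total = 853 / 0.02261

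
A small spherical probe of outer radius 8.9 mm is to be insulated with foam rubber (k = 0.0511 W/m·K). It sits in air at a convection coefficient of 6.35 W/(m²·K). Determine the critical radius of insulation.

r_cr ≈ 16.1 mm

For a sphere r_cr = 2k/h = 2×0.0511/6.35
r_cr = 16.1 mm; since the bare radius (8.9 mm) is below r_cr, adding a thin layer of insulation will *increase* heat loss.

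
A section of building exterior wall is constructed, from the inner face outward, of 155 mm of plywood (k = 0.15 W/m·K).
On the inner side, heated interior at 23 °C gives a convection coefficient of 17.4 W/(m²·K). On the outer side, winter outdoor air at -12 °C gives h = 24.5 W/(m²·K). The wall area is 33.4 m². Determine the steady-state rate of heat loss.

Q ≈ 1030 W

Using the resistance-network approach (series):
R_inner film = 1/(h_i·A) = 1/(17.4×33.4) = 0.001721 K/W
R_plywood = L/(kA) = 0.155/(0.15×33.4) = 0.03094 K/W
R_outer film = 1/(h_o·A) = 1/(24.5×33.4) = 0.001222 K/W
R_total = 0.03388 K/W
Q = ΔT / R_total = 35 / 0.03388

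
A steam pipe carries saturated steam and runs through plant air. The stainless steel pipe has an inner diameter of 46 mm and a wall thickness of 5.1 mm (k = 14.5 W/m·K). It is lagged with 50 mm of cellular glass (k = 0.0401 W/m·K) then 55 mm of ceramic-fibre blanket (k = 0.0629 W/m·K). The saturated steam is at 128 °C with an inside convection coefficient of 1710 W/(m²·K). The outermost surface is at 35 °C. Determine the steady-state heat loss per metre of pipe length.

q′ ≈ 17.2 W/m

Per-layer cylindrical resistances, series-summed:
R_inner film = 1/(h_i·2πr₁L) = 1/(1710×2π×0.023×1) = 0.004047 K/W
R_stainless steel pipe wall = ln(28.1/23)/(2π×14.5×1) = 0.002198 K/W
R_cellular glass = ln(78.1/28.1)/(2π×0.0401×1) = 4.057 K/W
R_ceramic-fibre blanket = ln(133.1/78.1)/(2π×0.0629×1) = 1.349 K/W
R_total = 5.412 K/W
Q = ΔT/R_total = 93/5.412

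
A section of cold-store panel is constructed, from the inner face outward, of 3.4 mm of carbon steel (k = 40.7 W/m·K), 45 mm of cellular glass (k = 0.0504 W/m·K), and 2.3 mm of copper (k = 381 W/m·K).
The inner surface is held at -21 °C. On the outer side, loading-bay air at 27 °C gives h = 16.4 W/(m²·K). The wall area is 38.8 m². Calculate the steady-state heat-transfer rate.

Q ≈ 1950 W

Treating each layer as a thermal resistance in series:
R_carbon steel = L/(kA) = 0.0034/(40.7×38.8) = 2.153×10^-6 K/W
R_cellular glass = L/(kA) = 0.045/(0.0504×38.8) = 0.02301 K/W
R_copper = L/(kA) = 0.0023/(381×38.8) = 1.556×10^-7 K/W
R_outer film = 1/(h_o·A) = 1/(16.4×38.8) = 0.001572 K/W
R_total = 0.02459 K/W
Q = ΔT / R_total = 48 / 0.02459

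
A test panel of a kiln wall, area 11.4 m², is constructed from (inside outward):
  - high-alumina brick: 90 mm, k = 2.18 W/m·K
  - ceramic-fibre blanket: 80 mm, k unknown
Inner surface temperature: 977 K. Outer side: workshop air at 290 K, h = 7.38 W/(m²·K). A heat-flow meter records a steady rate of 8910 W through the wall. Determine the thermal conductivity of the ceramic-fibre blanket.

Series thermal resistances:
R_high-alumina brick = L/(kA) = 0.09/(2.18×11.4) = 0.003621 K/W
R_outer film = 1/(h_o·A) = 1/(7.38×11.4) = 0.01189 K/W
Sum of known resistances R_other = 0.01551 K/W
Total R = ΔT/Q = 687/8910 = 0.0771 K/W
R_ceramic-fibre blanket = R_total − R_other = 0.0616 K/W
k = L/(R·A) = 0.08/(0.0616×11.4)

k ≈ 0.114 W/(m·K)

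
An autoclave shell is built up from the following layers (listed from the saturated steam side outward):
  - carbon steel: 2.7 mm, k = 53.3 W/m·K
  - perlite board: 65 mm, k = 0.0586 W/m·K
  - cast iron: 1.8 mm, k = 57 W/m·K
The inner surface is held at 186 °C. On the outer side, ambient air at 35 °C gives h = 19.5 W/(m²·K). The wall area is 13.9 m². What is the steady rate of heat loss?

Q ≈ 1810 W

Thermal resistances in series:
R_carbon steel = L/(kA) = 0.0027/(53.3×13.9) = 3.644×10^-6 K/W
R_perlite board = L/(kA) = 0.065/(0.0586×13.9) = 0.0798 K/W
R_cast iron = L/(kA) = 0.0018/(57×13.9) = 2.272×10^-6 K/W
R_outer film = 1/(h_o·A) = 1/(19.5×13.9) = 0.003689 K/W
R_total = 0.08349 K/W
Q = ΔT / R_total = 151 / 0.08349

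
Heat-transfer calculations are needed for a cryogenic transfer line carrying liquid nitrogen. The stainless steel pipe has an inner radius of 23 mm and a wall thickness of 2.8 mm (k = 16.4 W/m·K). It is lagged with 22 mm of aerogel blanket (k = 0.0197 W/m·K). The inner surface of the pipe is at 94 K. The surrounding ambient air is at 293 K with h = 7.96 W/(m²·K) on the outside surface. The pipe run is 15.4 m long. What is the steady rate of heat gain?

For a radial system each layer contributes R = ln(r_out/r_in)/(2πkL); films add R = 1/(hA).
R_stainless steel pipe wall = ln(25.8/23)/(2π×16.4×15.4) = 7.239×10^-5 K/W
R_aerogel blanket = ln(47.8/25.8)/(2π×0.0197×15.4) = 0.3235 K/W
R_outer film = 1/(h_o·2πr_oL) = 1/(7.96×2π×0.0478×15.4) = 0.02716 K/W
R_total = 0.3507 K/W
Q = ΔT/R_total = 199/0.3507

Q ≈ 567 W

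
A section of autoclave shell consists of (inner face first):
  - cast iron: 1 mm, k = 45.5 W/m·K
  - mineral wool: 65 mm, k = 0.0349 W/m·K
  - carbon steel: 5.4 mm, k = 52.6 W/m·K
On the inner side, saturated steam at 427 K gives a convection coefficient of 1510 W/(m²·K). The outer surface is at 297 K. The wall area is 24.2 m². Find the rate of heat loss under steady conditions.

Q ≈ 1690 W

Treating each layer as a thermal resistance in series:
R_inner film = 1/(h_i·A) = 1/(1510×24.2) = 2.737×10^-5 K/W
R_cast iron = L/(kA) = 0.001/(45.5×24.2) = 9.082×10^-7 K/W
R_mineral wool = L/(kA) = 0.065/(0.0349×24.2) = 0.07696 K/W
R_carbon steel = L/(kA) = 0.0054/(52.6×24.2) = 4.242×10^-6 K/W
R_total = 0.07699 K/W
Q = ΔT / R_total = 130 / 0.07699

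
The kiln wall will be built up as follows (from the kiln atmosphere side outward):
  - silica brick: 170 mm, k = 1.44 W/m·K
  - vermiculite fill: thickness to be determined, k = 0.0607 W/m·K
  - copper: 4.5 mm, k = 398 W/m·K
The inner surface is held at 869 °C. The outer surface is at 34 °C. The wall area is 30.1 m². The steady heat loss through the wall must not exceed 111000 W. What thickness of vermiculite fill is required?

Model the wall as resistances in series:
R_silica brick = L/(kA) = 0.17/(1.44×30.1) = 0.003922 K/W
R_copper = L/(kA) = 0.0045/(398×30.1) = 3.756×10^-7 K/W
Sum of the known resistances R_other = 0.003922 K/W
Required total resistance R_tot = ΔT/Q_allow = 835/111000 = 0.007523 K/W
R_vermiculite fill = R_tot − R_other = 0.0036 K/W
L = R·k·A = 0.0036×0.0607×30.1

L ≈ 6.58 mm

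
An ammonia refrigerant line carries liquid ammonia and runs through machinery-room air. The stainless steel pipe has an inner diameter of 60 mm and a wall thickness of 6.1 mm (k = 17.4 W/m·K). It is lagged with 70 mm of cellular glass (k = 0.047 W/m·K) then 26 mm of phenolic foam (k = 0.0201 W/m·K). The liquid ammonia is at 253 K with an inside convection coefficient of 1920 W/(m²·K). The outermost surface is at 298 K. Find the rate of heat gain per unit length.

Treating each annulus and film as a series resistance:
R_inner film = 1/(h_i·2πr₁L) = 1/(1920×2π×0.03×1) = 0.002763 K/W
R_stainless steel pipe wall = ln(36.1/30)/(2π×17.4×1) = 0.001693 K/W
R_cellular glass = ln(106.1/36.1)/(2π×0.047×1) = 3.651 K/W
R_phenolic foam = ln(132.1/106.1)/(2π×0.0201×1) = 1.735 K/W
R_total = 5.391 K/W
Q = ΔT/R_total = 45/5.391

q′ ≈ 8.35 W/m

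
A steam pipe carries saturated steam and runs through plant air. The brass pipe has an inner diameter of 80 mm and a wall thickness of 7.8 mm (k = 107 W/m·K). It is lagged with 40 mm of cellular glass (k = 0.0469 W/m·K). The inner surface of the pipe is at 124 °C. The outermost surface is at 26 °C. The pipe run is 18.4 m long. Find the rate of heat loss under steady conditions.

Treating each annulus and film as a series resistance:
R_brass pipe wall = ln(47.8/40)/(2π×107×18.4) = 1.44×10^-5 K/W
R_cellular glass = ln(87.8/47.8)/(2π×0.0469×18.4) = 0.1121 K/W
R_total = 0.1122 K/W
Q = ΔT/R_total = 98/0.1122

Q ≈ 874 W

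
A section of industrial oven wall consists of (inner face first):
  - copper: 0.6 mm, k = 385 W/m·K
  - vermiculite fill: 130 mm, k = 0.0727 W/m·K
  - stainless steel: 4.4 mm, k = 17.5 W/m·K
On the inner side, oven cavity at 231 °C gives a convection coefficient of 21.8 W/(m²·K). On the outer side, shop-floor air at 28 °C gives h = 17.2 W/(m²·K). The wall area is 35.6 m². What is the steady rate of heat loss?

Model the wall as resistances in series:
R_inner film = 1/(h_i·A) = 1/(21.8×35.6) = 0.001289 K/W
R_copper = L/(kA) = 0.0006/(385×35.6) = 4.378×10^-8 K/W
R_vermiculite fill = L/(kA) = 0.13/(0.0727×35.6) = 0.05023 K/W
R_stainless steel = L/(kA) = 0.0044/(17.5×35.6) = 7.063×10^-6 K/W
R_outer film = 1/(h_o·A) = 1/(17.2×35.6) = 0.001633 K/W
R_total = 0.05316 K/W
Q = ΔT / R_total = 203 / 0.05316

Q ≈ 3820 W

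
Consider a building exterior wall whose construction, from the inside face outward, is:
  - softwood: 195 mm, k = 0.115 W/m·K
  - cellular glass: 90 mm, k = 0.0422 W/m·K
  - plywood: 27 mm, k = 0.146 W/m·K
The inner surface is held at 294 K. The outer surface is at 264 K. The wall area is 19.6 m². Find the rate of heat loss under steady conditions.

Q ≈ 147 W

Model the wall as resistances in series:
R_softwood = L/(kA) = 0.195/(0.115×19.6) = 0.08651 K/W
R_cellular glass = L/(kA) = 0.09/(0.0422×19.6) = 0.1088 K/W
R_plywood = L/(kA) = 0.027/(0.146×19.6) = 0.009435 K/W
R_total = 0.2048 K/W
Q = ΔT / R_total = 30 / 0.2048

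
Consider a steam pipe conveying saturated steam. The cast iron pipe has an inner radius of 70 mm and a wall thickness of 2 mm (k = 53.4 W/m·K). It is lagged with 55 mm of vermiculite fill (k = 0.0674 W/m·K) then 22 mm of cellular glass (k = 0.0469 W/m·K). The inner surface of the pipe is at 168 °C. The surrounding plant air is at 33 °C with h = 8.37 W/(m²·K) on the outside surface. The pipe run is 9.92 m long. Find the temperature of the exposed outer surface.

T ≈ 41.6 °C

For a radial system each layer contributes R = ln(r_out/r_in)/(2πkL); films add R = 1/(hA).
R_cast iron pipe wall = ln(72/70)/(2π×53.4×9.92) = 8.464×10^-6 K/W
R_vermiculite fill = ln(127/72)/(2π×0.0674×9.92) = 0.1351 K/W
R_cellular glass = ln(149/127)/(2π×0.0469×9.92) = 0.05465 K/W
R_outer film = 1/(h_o·2πr_oL) = 1/(8.37×2π×0.149×9.92) = 0.01286 K/W
R_total = 0.2026 K/W
Q = ΔT/R_total = 135/0.2026
Q = 666 W
T_interface = T_inner − Q·ΣR(inner→interface) = 168 − 666×0.1898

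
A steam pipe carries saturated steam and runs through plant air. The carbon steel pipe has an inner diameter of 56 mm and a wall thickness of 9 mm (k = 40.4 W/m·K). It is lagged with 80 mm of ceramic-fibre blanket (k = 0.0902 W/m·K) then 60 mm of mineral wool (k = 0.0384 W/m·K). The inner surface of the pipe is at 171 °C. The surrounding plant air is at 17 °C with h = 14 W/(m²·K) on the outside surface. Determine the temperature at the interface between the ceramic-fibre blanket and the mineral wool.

For a radial system each layer contributes R = ln(r_out/r_in)/(2πkL); films add R = 1/(hA).
R_carbon steel pipe wall = ln(37/28)/(2π×40.4×1) = 0.001098 K/W
R_ceramic-fibre blanket = ln(117/37)/(2π×0.0902×1) = 2.031 K/W
R_mineral wool = ln(177/117)/(2π×0.0384×1) = 1.716 K/W
R_outer film = 1/(h_o·2πr_oL) = 1/(14×2π×0.177×1) = 0.06423 K/W
R_total = 3.812 K/W
Q = ΔT/R_total = 154/3.812
Q = 40.4 W/m
T_interface = T_inner − Q·ΣR(inner→interface) = 171 − 40.4×2.032

T ≈ 88.9 °C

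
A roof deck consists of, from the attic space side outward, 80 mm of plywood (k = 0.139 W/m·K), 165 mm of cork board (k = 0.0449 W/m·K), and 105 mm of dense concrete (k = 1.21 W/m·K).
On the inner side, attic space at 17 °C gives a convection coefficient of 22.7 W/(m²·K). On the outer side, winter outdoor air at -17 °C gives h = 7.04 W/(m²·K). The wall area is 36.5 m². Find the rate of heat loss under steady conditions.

Q ≈ 274 W

Series thermal resistances:
R_inner film = 1/(h_i·A) = 1/(22.7×36.5) = 0.001207 K/W
R_plywood = L/(kA) = 0.08/(0.139×36.5) = 0.01577 K/W
R_cork board = L/(kA) = 0.165/(0.0449×36.5) = 0.1007 K/W
R_dense concrete = L/(kA) = 0.105/(1.21×36.5) = 0.002377 K/W
R_outer film = 1/(h_o·A) = 1/(7.04×36.5) = 0.003892 K/W
R_total = 0.1239 K/W
Q = ΔT / R_total = 34 / 0.1239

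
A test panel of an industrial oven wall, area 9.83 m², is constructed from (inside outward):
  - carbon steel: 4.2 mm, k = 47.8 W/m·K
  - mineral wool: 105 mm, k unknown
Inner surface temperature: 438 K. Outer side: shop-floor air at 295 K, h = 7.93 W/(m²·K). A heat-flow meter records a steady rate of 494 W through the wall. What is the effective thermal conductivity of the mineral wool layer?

Thermal resistances in series:
R_carbon steel = L/(kA) = 0.0042/(47.8×9.83) = 8.939×10^-6 K/W
R_outer film = 1/(h_o·A) = 1/(7.93×9.83) = 0.01283 K/W
Sum of known resistances R_other = 0.01284 K/W
Total R = ΔT/Q = 143/494 = 0.2895 K/W
R_mineral wool = R_total − R_other = 0.2766 K/W
k = L/(R·A) = 0.105/(0.2766×9.83)

k ≈ 0.0386 W/(m·K)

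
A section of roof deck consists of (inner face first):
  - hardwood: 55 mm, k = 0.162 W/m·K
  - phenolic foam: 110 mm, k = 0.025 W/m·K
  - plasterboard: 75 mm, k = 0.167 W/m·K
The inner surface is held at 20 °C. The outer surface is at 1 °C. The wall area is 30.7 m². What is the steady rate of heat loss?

Q ≈ 112 W

Thermal resistances in series:
R_hardwood = L/(kA) = 0.055/(0.162×30.7) = 0.01106 K/W
R_phenolic foam = L/(kA) = 0.11/(0.025×30.7) = 0.1433 K/W
R_plasterboard = L/(kA) = 0.075/(0.167×30.7) = 0.01463 K/W
R_total = 0.169 K/W
Q = ΔT / R_total = 19 / 0.169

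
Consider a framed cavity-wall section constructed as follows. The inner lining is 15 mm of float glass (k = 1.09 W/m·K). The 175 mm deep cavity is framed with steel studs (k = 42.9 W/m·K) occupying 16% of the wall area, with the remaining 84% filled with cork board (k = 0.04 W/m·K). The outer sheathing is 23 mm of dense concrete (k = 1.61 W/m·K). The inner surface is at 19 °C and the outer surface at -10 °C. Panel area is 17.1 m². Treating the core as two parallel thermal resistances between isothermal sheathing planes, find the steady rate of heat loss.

Sheathing layers in series; stud and cavity paths in parallel between them.
R_inner = 0.015/(1.09×17.1) = 8.048×10^-4 K/W
R_stud  = 0.175/(42.9×0.16×17.1) = 0.001491 K/W
R_cav   = 0.175/(0.04×0.84×17.1) = 0.3046 K/W
1/R_core = 1/R_stud + 1/R_cav → R_core = 0.001484 K/W
R_outer = 0.023/(1.61×17.1) = 8.354×10^-4 K/W
R_total = 0.003124 K/W
Q = ΔT/R_total = 29/0.003124

Q ≈ 9280 W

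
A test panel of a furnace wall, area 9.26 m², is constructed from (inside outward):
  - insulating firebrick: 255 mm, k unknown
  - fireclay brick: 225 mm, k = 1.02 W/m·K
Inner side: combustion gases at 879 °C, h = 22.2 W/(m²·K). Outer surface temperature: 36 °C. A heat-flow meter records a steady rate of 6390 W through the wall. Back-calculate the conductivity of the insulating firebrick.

k ≈ 0.267 W/(m·K)

Using the resistance-network approach (series):
R_inner film = 1/(h_i·A) = 1/(22.2×9.26) = 0.004864 K/W
R_fireclay brick = L/(kA) = 0.225/(1.02×9.26) = 0.02382 K/W
Sum of known resistances R_other = 0.02869 K/W
Total R = ΔT/Q = 843/6390 = 0.1319 K/W
R_insulating firebrick = R_total − R_other = 0.1032 K/W
k = L/(R·A) = 0.255/(0.1032×9.26)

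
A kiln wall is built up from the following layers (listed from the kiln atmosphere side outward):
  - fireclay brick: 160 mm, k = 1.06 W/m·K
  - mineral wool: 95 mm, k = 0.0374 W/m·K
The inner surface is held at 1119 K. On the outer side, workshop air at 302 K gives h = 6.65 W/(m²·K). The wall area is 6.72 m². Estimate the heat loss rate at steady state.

Q ≈ 1930 W

Using the resistance-network approach (series):
R_fireclay brick = L/(kA) = 0.16/(1.06×6.72) = 0.02246 K/W
R_mineral wool = L/(kA) = 0.095/(0.0374×6.72) = 0.378 K/W
R_outer film = 1/(h_o·A) = 1/(6.65×6.72) = 0.02238 K/W
R_total = 0.4228 K/W
Q = ΔT / R_total = 817 / 0.4228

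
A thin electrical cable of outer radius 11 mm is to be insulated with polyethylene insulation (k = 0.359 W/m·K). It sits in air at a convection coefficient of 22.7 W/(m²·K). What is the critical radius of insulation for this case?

r_cr ≈ 15.8 mm

For a cylinder r_cr = k/h = 0.359/22.7
r_cr = 15.8 mm; since the bare radius (11 mm) is below r_cr, adding a thin layer of insulation will *increase* heat loss.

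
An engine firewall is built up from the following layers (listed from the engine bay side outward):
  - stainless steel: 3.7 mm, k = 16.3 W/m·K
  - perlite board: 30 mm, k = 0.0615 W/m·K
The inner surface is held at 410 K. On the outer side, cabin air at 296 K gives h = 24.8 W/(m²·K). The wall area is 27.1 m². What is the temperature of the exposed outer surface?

T ≈ 305 K

Thermal resistances in series:
R_stainless steel = L/(kA) = 0.0037/(16.3×27.1) = 8.376×10^-6 K/W
R_perlite board = L/(kA) = 0.03/(0.0615×27.1) = 0.018 K/W
R_outer film = 1/(h_o·A) = 1/(24.8×27.1) = 0.001488 K/W
R_total = 0.0195 K/W;  Q = ΔT/R_total = 114/0.0195 = 5847 W
T_interface = T_inner − Q·ΣR(inner→interface) = 410 − 5850×0.01801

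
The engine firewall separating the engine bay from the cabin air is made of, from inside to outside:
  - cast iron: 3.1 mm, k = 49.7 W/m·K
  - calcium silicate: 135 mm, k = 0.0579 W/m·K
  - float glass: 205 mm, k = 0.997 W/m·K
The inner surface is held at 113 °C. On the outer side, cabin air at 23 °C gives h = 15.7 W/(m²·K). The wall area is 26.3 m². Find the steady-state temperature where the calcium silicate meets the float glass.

T ≈ 32.3 °C

Model the wall as resistances in series:
R_cast iron = L/(kA) = 0.0031/(49.7×26.3) = 2.372×10^-6 K/W
R_calcium silicate = L/(kA) = 0.135/(0.0579×26.3) = 0.08865 K/W
R_float glass = L/(kA) = 0.205/(0.997×26.3) = 0.007818 K/W
R_outer film = 1/(h_o·A) = 1/(15.7×26.3) = 0.002422 K/W
R_total = 0.0989 K/W;  Q = ΔT/R_total = 90/0.0989 = 910 W
T_interface = T_inner − Q·ΣR(inner→interface) = 113 − 910×0.08866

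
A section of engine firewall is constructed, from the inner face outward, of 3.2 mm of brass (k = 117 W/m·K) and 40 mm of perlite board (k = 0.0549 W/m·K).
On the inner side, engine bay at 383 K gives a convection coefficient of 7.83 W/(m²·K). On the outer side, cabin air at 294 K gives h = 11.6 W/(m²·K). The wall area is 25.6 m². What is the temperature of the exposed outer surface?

Model the wall as resistances in series:
R_inner film = 1/(h_i·A) = 1/(7.83×25.6) = 0.004989 K/W
R_brass = L/(kA) = 0.0032/(117×25.6) = 1.068×10^-6 K/W
R_perlite board = L/(kA) = 0.04/(0.0549×25.6) = 0.02846 K/W
R_outer film = 1/(h_o·A) = 1/(11.6×25.6) = 0.003367 K/W
R_total = 0.03682 K/W;  Q = ΔT/R_total = 89/0.03682 = 2417 W
T_interface = T_inner − Q·ΣR(inner→interface) = 383 − 2420×0.03345

T ≈ 302 K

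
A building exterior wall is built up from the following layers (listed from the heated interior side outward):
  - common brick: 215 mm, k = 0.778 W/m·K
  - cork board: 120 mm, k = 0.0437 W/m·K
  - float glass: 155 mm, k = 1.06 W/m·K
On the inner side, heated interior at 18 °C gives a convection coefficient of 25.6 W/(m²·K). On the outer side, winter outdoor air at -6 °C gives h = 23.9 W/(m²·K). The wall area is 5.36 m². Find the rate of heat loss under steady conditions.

Model the wall as resistances in series:
R_inner film = 1/(h_i·A) = 1/(25.6×5.36) = 0.007288 K/W
R_common brick = L/(kA) = 0.215/(0.778×5.36) = 0.05156 K/W
R_cork board = L/(kA) = 0.12/(0.0437×5.36) = 0.5123 K/W
R_float glass = L/(kA) = 0.155/(1.06×5.36) = 0.02728 K/W
R_outer film = 1/(h_o·A) = 1/(23.9×5.36) = 0.007806 K/W
R_total = 0.6062 K/W
Q = ΔT / R_total = 24 / 0.6062

Q ≈ 39.6 W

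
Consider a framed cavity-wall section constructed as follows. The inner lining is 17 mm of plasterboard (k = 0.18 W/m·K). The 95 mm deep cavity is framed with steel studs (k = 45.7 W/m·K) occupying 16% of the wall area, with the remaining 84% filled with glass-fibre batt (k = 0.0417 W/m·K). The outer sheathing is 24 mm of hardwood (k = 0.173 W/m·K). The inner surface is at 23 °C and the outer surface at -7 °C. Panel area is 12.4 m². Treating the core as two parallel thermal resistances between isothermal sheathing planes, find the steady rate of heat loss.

Q ≈ 1510 W

Sheathing layers in series; stud and cavity paths in parallel between them.
R_inner = 0.017/(0.18×12.4) = 0.007616 K/W
R_stud  = 0.095/(45.7×0.16×12.4) = 0.001048 K/W
R_cav   = 0.095/(0.0417×0.84×12.4) = 0.2187 K/W
1/R_core = 1/R_stud + 1/R_cav → R_core = 0.001043 K/W
R_outer = 0.024/(0.173×12.4) = 0.01119 K/W
R_total = 0.01985 K/W
Q = ΔT/R_total = 30/0.01985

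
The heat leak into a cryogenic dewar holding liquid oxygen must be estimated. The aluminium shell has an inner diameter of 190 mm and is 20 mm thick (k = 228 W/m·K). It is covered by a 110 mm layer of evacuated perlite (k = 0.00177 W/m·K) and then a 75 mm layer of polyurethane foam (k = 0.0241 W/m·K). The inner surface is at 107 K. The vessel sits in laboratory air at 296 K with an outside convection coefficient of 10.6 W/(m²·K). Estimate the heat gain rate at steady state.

For a spherical shell R = (1/r₁ − 1/r₂)/(4πk); film R = 1/(h·4πr²). In series:
R_aluminium shell = (1/0.095 − 1/0.115)/(4π×228) = 6.389×10^-4 K/W
R_evacuated perlite = (1/0.115 − 1/0.225)/(4π×0.00177) = 191.1 K/W
R_polyurethane foam = (1/0.225 − 1/0.3)/(4π×0.0241) = 3.669 K/W
R_outer film = 1/(h·4πr_o²) = 1/(10.6×4π×0.3²) = 0.08341 K/W
R_total = 194.9 K/W
Q = ΔT/R_total = 189/194.9

Q ≈ 0.97 W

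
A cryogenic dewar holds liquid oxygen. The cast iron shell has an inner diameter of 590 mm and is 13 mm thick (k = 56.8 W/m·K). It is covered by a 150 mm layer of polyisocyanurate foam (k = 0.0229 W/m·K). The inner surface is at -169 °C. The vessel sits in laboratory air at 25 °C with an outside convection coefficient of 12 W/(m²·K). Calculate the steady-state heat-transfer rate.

Spherical conduction: R = (1/r_in − 1/r_out)/(4πk) per layer; series-sum.
R_cast iron shell = (1/0.295 − 1/0.308)/(4π×56.8) = 2.005×10^-4 K/W
R_polyisocyanurate foam = (1/0.308 − 1/0.458)/(4π×0.0229) = 3.695 K/W
R_outer film = 1/(h·4πr_o²) = 1/(12×4π×0.458²) = 0.03161 K/W
R_total = 3.727 K/W
Q = ΔT/R_total = 194/3.727

Q ≈ 52.1 W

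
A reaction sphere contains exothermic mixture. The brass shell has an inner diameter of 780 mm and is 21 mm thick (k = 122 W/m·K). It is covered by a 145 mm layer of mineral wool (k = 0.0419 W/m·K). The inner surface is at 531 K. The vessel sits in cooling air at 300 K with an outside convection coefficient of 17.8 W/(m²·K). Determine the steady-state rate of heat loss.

Q ≈ 189 W

For a spherical shell R = (1/r₁ − 1/r₂)/(4πk); film R = 1/(h·4πr²). In series:
R_brass shell = (1/0.39 − 1/0.411)/(4π×122) = 8.546×10^-5 K/W
R_mineral wool = (1/0.411 − 1/0.556)/(4π×0.0419) = 1.205 K/W
R_outer film = 1/(h·4πr_o²) = 1/(17.8×4π×0.556²) = 0.01446 K/W
R_total = 1.22 K/W
Q = ΔT/R_total = 231/1.22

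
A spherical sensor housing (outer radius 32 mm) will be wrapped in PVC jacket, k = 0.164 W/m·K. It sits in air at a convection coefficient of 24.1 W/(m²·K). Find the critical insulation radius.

r_cr ≈ 13.6 mm

For a sphere r_cr = 2k/h = 2×0.164/24.1
r_cr = 13.6 mm; since the bare radius (32 mm) is above r_cr, any added insulation will reduce heat loss.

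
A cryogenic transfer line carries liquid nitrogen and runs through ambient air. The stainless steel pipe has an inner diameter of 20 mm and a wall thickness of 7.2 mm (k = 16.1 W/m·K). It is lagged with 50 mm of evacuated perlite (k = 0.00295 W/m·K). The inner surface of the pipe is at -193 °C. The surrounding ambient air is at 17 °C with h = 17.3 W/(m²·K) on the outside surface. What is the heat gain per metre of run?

q′ ≈ 2.85 W/m

Per-layer cylindrical resistances, series-summed:
R_stainless steel pipe wall = ln(17.2/10)/(2π×16.1×1) = 0.005361 K/W
R_evacuated perlite = ln(67.2/17.2)/(2π×0.00295×1) = 73.52 K/W
R_outer film = 1/(h_o·2πr_oL) = 1/(17.3×2π×0.0672×1) = 0.1369 K/W
R_total = 73.66 K/W
Q = ΔT/R_total = 210/73.66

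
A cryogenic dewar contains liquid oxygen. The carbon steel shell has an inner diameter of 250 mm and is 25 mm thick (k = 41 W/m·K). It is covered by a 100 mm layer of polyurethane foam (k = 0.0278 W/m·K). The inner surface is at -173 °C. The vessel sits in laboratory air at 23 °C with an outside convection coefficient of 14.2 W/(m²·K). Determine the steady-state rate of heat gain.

Q ≈ 25.4 W

Radial (spherical) resistances in series:
R_carbon steel shell = (1/0.125 − 1/0.15)/(4π×41) = 0.002588 K/W
R_polyurethane foam = (1/0.15 − 1/0.25)/(4π×0.0278) = 7.633 K/W
R_outer film = 1/(h·4πr_o²) = 1/(14.2×4π×0.25²) = 0.08966 K/W
R_total = 7.726 K/W
Q = ΔT/R_total = 196/7.726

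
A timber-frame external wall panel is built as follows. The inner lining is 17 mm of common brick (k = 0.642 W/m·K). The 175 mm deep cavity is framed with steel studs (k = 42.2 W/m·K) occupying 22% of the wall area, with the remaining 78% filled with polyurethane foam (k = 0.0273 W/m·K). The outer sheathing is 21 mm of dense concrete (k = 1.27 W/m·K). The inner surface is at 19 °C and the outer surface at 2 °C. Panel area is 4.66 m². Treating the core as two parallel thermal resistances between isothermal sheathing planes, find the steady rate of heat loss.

Sheathing layers in series; stud and cavity paths in parallel between them.
R_inner = 0.017/(0.642×4.66) = 0.005682 K/W
R_stud  = 0.175/(42.2×0.22×4.66) = 0.004045 K/W
R_cav   = 0.175/(0.0273×0.78×4.66) = 1.764 K/W
1/R_core = 1/R_stud + 1/R_cav → R_core = 0.004036 K/W
R_outer = 0.021/(1.27×4.66) = 0.003548 K/W
R_total = 0.01327 K/W
Q = ΔT/R_total = 17/0.01327

Q ≈ 1280 W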